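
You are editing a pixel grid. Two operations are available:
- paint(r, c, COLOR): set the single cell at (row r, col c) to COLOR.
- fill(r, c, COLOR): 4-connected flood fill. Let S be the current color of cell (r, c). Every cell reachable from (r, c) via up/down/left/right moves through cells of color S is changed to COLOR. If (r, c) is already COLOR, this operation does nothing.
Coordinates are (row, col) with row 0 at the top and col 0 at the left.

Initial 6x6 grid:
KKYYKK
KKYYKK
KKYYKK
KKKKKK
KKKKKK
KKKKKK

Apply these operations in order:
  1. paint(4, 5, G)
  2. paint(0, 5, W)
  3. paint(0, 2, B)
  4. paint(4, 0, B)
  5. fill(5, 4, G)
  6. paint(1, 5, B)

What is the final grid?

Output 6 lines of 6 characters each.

Answer: GGBYGW
GGYYGB
GGYYGG
GGGGGG
BGGGGG
GGGGGG

Derivation:
After op 1 paint(4,5,G):
KKYYKK
KKYYKK
KKYYKK
KKKKKK
KKKKKG
KKKKKK
After op 2 paint(0,5,W):
KKYYKW
KKYYKK
KKYYKK
KKKKKK
KKKKKG
KKKKKK
After op 3 paint(0,2,B):
KKBYKW
KKYYKK
KKYYKK
KKKKKK
KKKKKG
KKKKKK
After op 4 paint(4,0,B):
KKBYKW
KKYYKK
KKYYKK
KKKKKK
BKKKKG
KKKKKK
After op 5 fill(5,4,G) [27 cells changed]:
GGBYGW
GGYYGG
GGYYGG
GGGGGG
BGGGGG
GGGGGG
After op 6 paint(1,5,B):
GGBYGW
GGYYGB
GGYYGG
GGGGGG
BGGGGG
GGGGGG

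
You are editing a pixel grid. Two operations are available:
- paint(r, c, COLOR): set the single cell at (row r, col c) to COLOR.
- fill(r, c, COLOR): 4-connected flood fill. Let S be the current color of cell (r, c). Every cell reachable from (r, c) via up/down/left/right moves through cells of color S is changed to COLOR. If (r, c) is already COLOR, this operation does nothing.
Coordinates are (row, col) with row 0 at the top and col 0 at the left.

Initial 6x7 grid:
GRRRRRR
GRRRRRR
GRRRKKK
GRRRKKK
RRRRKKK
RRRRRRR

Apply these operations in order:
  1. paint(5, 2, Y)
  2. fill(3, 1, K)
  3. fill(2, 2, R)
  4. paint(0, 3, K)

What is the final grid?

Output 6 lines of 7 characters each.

Answer: GRRKRRR
GRRRRRR
GRRRRRR
GRRRRRR
RRRRRRR
RRYRRRR

Derivation:
After op 1 paint(5,2,Y):
GRRRRRR
GRRRRRR
GRRRKKK
GRRRKKK
RRRRKKK
RRYRRRR
After op 2 fill(3,1,K) [28 cells changed]:
GKKKKKK
GKKKKKK
GKKKKKK
GKKKKKK
KKKKKKK
KKYKKKK
After op 3 fill(2,2,R) [37 cells changed]:
GRRRRRR
GRRRRRR
GRRRRRR
GRRRRRR
RRRRRRR
RRYRRRR
After op 4 paint(0,3,K):
GRRKRRR
GRRRRRR
GRRRRRR
GRRRRRR
RRRRRRR
RRYRRRR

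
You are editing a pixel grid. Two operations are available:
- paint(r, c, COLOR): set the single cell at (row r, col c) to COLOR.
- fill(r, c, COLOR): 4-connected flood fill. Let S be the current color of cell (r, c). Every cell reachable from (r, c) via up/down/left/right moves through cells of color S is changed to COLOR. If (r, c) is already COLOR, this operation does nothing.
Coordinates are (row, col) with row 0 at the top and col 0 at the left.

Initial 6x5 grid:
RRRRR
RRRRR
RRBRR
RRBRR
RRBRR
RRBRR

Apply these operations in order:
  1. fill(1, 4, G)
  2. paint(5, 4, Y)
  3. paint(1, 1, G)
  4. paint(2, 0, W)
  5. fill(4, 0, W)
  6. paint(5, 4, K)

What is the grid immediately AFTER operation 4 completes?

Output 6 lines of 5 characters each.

After op 1 fill(1,4,G) [26 cells changed]:
GGGGG
GGGGG
GGBGG
GGBGG
GGBGG
GGBGG
After op 2 paint(5,4,Y):
GGGGG
GGGGG
GGBGG
GGBGG
GGBGG
GGBGY
After op 3 paint(1,1,G):
GGGGG
GGGGG
GGBGG
GGBGG
GGBGG
GGBGY
After op 4 paint(2,0,W):
GGGGG
GGGGG
WGBGG
GGBGG
GGBGG
GGBGY

Answer: GGGGG
GGGGG
WGBGG
GGBGG
GGBGG
GGBGY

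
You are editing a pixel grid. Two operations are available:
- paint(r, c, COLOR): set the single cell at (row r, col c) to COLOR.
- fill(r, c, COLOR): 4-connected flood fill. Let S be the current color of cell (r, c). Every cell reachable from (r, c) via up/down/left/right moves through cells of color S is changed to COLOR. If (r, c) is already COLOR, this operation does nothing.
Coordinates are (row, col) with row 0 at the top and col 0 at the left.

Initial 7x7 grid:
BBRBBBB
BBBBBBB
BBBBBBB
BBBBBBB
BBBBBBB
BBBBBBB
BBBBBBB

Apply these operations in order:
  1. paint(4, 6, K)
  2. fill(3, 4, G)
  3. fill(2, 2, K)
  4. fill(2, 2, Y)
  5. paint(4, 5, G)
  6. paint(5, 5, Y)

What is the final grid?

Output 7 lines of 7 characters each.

After op 1 paint(4,6,K):
BBRBBBB
BBBBBBB
BBBBBBB
BBBBBBB
BBBBBBK
BBBBBBB
BBBBBBB
After op 2 fill(3,4,G) [47 cells changed]:
GGRGGGG
GGGGGGG
GGGGGGG
GGGGGGG
GGGGGGK
GGGGGGG
GGGGGGG
After op 3 fill(2,2,K) [47 cells changed]:
KKRKKKK
KKKKKKK
KKKKKKK
KKKKKKK
KKKKKKK
KKKKKKK
KKKKKKK
After op 4 fill(2,2,Y) [48 cells changed]:
YYRYYYY
YYYYYYY
YYYYYYY
YYYYYYY
YYYYYYY
YYYYYYY
YYYYYYY
After op 5 paint(4,5,G):
YYRYYYY
YYYYYYY
YYYYYYY
YYYYYYY
YYYYYGY
YYYYYYY
YYYYYYY
After op 6 paint(5,5,Y):
YYRYYYY
YYYYYYY
YYYYYYY
YYYYYYY
YYYYYGY
YYYYYYY
YYYYYYY

Answer: YYRYYYY
YYYYYYY
YYYYYYY
YYYYYYY
YYYYYGY
YYYYYYY
YYYYYYY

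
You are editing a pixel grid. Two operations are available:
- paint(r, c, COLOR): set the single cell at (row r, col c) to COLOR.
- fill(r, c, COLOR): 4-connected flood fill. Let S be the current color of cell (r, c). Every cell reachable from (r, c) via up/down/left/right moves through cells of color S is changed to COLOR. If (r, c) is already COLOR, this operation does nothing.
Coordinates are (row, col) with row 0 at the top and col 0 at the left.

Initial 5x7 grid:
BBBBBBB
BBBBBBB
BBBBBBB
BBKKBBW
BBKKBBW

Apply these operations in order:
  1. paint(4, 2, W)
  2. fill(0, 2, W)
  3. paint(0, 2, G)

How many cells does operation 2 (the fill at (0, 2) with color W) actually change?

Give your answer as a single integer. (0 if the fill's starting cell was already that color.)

Answer: 29

Derivation:
After op 1 paint(4,2,W):
BBBBBBB
BBBBBBB
BBBBBBB
BBKKBBW
BBWKBBW
After op 2 fill(0,2,W) [29 cells changed]:
WWWWWWW
WWWWWWW
WWWWWWW
WWKKWWW
WWWKWWW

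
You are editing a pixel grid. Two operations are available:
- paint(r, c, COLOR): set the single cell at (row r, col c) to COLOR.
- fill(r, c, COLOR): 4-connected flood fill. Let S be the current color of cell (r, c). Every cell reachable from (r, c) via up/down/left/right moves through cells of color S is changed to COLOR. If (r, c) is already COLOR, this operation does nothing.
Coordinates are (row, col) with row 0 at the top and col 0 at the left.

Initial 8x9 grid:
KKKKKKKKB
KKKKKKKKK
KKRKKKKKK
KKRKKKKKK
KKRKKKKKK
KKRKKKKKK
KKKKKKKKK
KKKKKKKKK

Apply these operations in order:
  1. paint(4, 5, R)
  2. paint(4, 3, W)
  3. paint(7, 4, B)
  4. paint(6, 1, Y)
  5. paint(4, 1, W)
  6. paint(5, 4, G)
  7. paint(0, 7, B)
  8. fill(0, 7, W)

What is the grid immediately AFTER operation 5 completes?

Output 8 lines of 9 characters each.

After op 1 paint(4,5,R):
KKKKKKKKB
KKKKKKKKK
KKRKKKKKK
KKRKKKKKK
KKRKKRKKK
KKRKKKKKK
KKKKKKKKK
KKKKKKKKK
After op 2 paint(4,3,W):
KKKKKKKKB
KKKKKKKKK
KKRKKKKKK
KKRKKKKKK
KKRWKRKKK
KKRKKKKKK
KKKKKKKKK
KKKKKKKKK
After op 3 paint(7,4,B):
KKKKKKKKB
KKKKKKKKK
KKRKKKKKK
KKRKKKKKK
KKRWKRKKK
KKRKKKKKK
KKKKKKKKK
KKKKBKKKK
After op 4 paint(6,1,Y):
KKKKKKKKB
KKKKKKKKK
KKRKKKKKK
KKRKKKKKK
KKRWKRKKK
KKRKKKKKK
KYKKKKKKK
KKKKBKKKK
After op 5 paint(4,1,W):
KKKKKKKKB
KKKKKKKKK
KKRKKKKKK
KKRKKKKKK
KWRWKRKKK
KKRKKKKKK
KYKKKKKKK
KKKKBKKKK

Answer: KKKKKKKKB
KKKKKKKKK
KKRKKKKKK
KKRKKKKKK
KWRWKRKKK
KKRKKKKKK
KYKKKKKKK
KKKKBKKKK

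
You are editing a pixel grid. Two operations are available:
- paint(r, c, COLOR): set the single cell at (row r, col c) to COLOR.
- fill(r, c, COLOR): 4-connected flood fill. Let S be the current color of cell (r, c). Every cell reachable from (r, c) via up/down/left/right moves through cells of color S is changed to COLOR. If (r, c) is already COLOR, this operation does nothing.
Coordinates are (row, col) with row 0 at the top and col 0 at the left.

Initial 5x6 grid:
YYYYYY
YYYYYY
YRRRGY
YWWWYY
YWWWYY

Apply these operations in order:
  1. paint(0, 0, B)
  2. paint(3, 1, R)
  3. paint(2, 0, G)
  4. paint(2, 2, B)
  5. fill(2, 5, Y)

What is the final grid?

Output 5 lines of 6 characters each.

After op 1 paint(0,0,B):
BYYYYY
YYYYYY
YRRRGY
YWWWYY
YWWWYY
After op 2 paint(3,1,R):
BYYYYY
YYYYYY
YRRRGY
YRWWYY
YWWWYY
After op 3 paint(2,0,G):
BYYYYY
YYYYYY
GRRRGY
YRWWYY
YWWWYY
After op 4 paint(2,2,B):
BYYYYY
YYYYYY
GRBRGY
YRWWYY
YWWWYY
After op 5 fill(2,5,Y) [0 cells changed]:
BYYYYY
YYYYYY
GRBRGY
YRWWYY
YWWWYY

Answer: BYYYYY
YYYYYY
GRBRGY
YRWWYY
YWWWYY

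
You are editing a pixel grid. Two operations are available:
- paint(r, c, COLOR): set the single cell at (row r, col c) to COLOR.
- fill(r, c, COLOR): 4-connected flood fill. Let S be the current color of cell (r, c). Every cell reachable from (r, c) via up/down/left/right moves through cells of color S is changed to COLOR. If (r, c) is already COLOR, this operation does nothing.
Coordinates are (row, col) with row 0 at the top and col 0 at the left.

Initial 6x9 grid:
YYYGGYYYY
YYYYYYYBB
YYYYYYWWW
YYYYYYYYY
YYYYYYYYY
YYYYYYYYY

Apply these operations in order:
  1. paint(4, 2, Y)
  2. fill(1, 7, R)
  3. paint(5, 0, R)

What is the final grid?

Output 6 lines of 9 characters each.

After op 1 paint(4,2,Y):
YYYGGYYYY
YYYYYYYBB
YYYYYYWWW
YYYYYYYYY
YYYYYYYYY
YYYYYYYYY
After op 2 fill(1,7,R) [2 cells changed]:
YYYGGYYYY
YYYYYYYRR
YYYYYYWWW
YYYYYYYYY
YYYYYYYYY
YYYYYYYYY
After op 3 paint(5,0,R):
YYYGGYYYY
YYYYYYYRR
YYYYYYWWW
YYYYYYYYY
YYYYYYYYY
RYYYYYYYY

Answer: YYYGGYYYY
YYYYYYYRR
YYYYYYWWW
YYYYYYYYY
YYYYYYYYY
RYYYYYYYY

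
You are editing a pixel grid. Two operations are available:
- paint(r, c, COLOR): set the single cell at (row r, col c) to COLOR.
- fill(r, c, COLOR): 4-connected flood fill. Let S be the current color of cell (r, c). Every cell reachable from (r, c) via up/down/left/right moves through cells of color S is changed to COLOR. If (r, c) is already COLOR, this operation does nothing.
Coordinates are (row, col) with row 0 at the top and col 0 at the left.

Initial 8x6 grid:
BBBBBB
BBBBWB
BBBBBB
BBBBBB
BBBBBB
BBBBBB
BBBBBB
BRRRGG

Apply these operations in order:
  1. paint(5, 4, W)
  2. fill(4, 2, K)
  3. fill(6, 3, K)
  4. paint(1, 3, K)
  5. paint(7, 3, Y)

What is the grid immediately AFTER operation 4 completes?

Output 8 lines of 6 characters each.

After op 1 paint(5,4,W):
BBBBBB
BBBBWB
BBBBBB
BBBBBB
BBBBBB
BBBBWB
BBBBBB
BRRRGG
After op 2 fill(4,2,K) [41 cells changed]:
KKKKKK
KKKKWK
KKKKKK
KKKKKK
KKKKKK
KKKKWK
KKKKKK
KRRRGG
After op 3 fill(6,3,K) [0 cells changed]:
KKKKKK
KKKKWK
KKKKKK
KKKKKK
KKKKKK
KKKKWK
KKKKKK
KRRRGG
After op 4 paint(1,3,K):
KKKKKK
KKKKWK
KKKKKK
KKKKKK
KKKKKK
KKKKWK
KKKKKK
KRRRGG

Answer: KKKKKK
KKKKWK
KKKKKK
KKKKKK
KKKKKK
KKKKWK
KKKKKK
KRRRGG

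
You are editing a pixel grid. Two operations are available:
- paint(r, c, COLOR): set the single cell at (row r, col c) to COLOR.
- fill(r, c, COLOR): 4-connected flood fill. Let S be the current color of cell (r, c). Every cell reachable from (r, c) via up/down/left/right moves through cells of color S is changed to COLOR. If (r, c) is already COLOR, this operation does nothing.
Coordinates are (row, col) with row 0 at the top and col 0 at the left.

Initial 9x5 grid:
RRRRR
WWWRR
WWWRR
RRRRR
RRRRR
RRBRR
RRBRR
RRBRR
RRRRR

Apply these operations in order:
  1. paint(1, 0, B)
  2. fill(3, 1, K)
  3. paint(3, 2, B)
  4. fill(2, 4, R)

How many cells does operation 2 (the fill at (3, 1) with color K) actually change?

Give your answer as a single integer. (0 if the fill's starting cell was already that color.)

After op 1 paint(1,0,B):
RRRRR
BWWRR
WWWRR
RRRRR
RRRRR
RRBRR
RRBRR
RRBRR
RRRRR
After op 2 fill(3,1,K) [36 cells changed]:
KKKKK
BWWKK
WWWKK
KKKKK
KKKKK
KKBKK
KKBKK
KKBKK
KKKKK

Answer: 36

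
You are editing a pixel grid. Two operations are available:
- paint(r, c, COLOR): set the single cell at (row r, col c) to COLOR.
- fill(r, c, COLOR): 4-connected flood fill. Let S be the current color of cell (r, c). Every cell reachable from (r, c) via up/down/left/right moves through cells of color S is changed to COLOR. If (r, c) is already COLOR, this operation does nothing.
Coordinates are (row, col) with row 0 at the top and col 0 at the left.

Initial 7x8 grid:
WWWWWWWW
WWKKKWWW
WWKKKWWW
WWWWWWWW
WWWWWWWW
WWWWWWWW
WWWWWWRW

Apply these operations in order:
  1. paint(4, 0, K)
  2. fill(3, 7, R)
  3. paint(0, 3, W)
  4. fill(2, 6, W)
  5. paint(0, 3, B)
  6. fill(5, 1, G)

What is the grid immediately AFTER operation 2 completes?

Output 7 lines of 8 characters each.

Answer: RRRRRRRR
RRKKKRRR
RRKKKRRR
RRRRRRRR
KRRRRRRR
RRRRRRRR
RRRRRRRR

Derivation:
After op 1 paint(4,0,K):
WWWWWWWW
WWKKKWWW
WWKKKWWW
WWWWWWWW
KWWWWWWW
WWWWWWWW
WWWWWWRW
After op 2 fill(3,7,R) [48 cells changed]:
RRRRRRRR
RRKKKRRR
RRKKKRRR
RRRRRRRR
KRRRRRRR
RRRRRRRR
RRRRRRRR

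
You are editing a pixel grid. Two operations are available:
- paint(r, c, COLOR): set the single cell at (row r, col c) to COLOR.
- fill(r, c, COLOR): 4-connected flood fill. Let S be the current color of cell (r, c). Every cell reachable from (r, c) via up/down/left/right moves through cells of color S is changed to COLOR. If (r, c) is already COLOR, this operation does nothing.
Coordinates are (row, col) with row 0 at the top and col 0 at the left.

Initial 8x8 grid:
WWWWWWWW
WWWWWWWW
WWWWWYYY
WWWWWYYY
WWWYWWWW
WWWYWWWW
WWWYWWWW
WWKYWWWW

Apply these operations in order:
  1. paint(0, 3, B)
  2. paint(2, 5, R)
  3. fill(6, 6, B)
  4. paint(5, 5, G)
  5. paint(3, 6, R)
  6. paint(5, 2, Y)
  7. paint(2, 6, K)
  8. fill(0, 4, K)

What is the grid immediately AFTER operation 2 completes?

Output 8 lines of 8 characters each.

Answer: WWWBWWWW
WWWWWWWW
WWWWWRYY
WWWWWYYY
WWWYWWWW
WWWYWWWW
WWWYWWWW
WWKYWWWW

Derivation:
After op 1 paint(0,3,B):
WWWBWWWW
WWWWWWWW
WWWWWYYY
WWWWWYYY
WWWYWWWW
WWWYWWWW
WWWYWWWW
WWKYWWWW
After op 2 paint(2,5,R):
WWWBWWWW
WWWWWWWW
WWWWWRYY
WWWWWYYY
WWWYWWWW
WWWYWWWW
WWWYWWWW
WWKYWWWW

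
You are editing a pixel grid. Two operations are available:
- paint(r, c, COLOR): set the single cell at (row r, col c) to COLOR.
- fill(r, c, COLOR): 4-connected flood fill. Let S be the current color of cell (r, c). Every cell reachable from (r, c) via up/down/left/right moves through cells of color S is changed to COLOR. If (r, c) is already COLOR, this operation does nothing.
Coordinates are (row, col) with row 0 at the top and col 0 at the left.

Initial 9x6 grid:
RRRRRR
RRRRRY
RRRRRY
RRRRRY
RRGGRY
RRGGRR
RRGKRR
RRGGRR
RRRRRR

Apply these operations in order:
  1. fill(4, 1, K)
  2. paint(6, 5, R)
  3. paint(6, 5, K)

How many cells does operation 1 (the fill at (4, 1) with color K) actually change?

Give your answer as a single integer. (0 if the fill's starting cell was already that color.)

Answer: 42

Derivation:
After op 1 fill(4,1,K) [42 cells changed]:
KKKKKK
KKKKKY
KKKKKY
KKKKKY
KKGGKY
KKGGKK
KKGKKK
KKGGKK
KKKKKK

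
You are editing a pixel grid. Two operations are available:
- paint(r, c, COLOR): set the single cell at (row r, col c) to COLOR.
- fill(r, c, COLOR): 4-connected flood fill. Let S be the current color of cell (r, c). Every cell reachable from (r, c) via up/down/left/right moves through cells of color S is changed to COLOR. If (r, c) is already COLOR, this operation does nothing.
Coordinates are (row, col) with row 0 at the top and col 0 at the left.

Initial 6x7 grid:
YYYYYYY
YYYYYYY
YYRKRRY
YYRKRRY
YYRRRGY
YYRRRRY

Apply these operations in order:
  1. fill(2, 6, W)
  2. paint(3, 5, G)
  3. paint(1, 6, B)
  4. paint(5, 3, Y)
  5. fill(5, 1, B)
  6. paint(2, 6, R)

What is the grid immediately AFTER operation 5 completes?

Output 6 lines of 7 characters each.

After op 1 fill(2,6,W) [26 cells changed]:
WWWWWWW
WWWWWWW
WWRKRRW
WWRKRRW
WWRRRGW
WWRRRRW
After op 2 paint(3,5,G):
WWWWWWW
WWWWWWW
WWRKRRW
WWRKRGW
WWRRRGW
WWRRRRW
After op 3 paint(1,6,B):
WWWWWWW
WWWWWWB
WWRKRRW
WWRKRGW
WWRRRGW
WWRRRRW
After op 4 paint(5,3,Y):
WWWWWWW
WWWWWWB
WWRKRRW
WWRKRGW
WWRRRGW
WWRYRRW
After op 5 fill(5,1,B) [21 cells changed]:
BBBBBBB
BBBBBBB
BBRKRRW
BBRKRGW
BBRRRGW
BBRYRRW

Answer: BBBBBBB
BBBBBBB
BBRKRRW
BBRKRGW
BBRRRGW
BBRYRRW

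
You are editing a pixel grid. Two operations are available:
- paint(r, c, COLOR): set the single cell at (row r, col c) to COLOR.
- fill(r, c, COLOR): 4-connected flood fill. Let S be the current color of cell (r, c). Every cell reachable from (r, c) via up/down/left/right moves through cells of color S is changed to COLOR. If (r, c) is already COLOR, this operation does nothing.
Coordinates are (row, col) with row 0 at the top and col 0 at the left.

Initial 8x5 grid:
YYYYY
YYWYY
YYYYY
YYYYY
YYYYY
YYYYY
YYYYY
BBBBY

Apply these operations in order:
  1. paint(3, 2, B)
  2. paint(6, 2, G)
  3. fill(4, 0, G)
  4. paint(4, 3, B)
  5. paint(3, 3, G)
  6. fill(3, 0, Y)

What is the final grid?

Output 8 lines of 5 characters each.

Answer: YYYYY
YYWYY
YYYYY
YYBYY
YYYBY
YYYYY
YYYYY
BBBBY

Derivation:
After op 1 paint(3,2,B):
YYYYY
YYWYY
YYYYY
YYBYY
YYYYY
YYYYY
YYYYY
BBBBY
After op 2 paint(6,2,G):
YYYYY
YYWYY
YYYYY
YYBYY
YYYYY
YYYYY
YYGYY
BBBBY
After op 3 fill(4,0,G) [33 cells changed]:
GGGGG
GGWGG
GGGGG
GGBGG
GGGGG
GGGGG
GGGGG
BBBBG
After op 4 paint(4,3,B):
GGGGG
GGWGG
GGGGG
GGBGG
GGGBG
GGGGG
GGGGG
BBBBG
After op 5 paint(3,3,G):
GGGGG
GGWGG
GGGGG
GGBGG
GGGBG
GGGGG
GGGGG
BBBBG
After op 6 fill(3,0,Y) [33 cells changed]:
YYYYY
YYWYY
YYYYY
YYBYY
YYYBY
YYYYY
YYYYY
BBBBY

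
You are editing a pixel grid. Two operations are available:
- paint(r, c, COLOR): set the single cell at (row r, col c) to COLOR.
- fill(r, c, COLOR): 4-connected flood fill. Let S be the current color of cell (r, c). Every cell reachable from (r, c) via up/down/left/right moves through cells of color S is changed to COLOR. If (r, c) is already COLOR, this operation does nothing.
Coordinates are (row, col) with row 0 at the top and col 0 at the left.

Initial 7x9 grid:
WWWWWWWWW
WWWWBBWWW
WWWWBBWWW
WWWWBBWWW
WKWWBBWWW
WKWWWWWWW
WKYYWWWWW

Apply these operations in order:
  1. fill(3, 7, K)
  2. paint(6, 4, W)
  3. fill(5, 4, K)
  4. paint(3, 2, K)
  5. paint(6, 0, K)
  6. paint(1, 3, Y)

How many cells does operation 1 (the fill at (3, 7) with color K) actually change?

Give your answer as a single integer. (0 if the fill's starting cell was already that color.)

Answer: 50

Derivation:
After op 1 fill(3,7,K) [50 cells changed]:
KKKKKKKKK
KKKKBBKKK
KKKKBBKKK
KKKKBBKKK
KKKKBBKKK
KKKKKKKKK
KKYYKKKKK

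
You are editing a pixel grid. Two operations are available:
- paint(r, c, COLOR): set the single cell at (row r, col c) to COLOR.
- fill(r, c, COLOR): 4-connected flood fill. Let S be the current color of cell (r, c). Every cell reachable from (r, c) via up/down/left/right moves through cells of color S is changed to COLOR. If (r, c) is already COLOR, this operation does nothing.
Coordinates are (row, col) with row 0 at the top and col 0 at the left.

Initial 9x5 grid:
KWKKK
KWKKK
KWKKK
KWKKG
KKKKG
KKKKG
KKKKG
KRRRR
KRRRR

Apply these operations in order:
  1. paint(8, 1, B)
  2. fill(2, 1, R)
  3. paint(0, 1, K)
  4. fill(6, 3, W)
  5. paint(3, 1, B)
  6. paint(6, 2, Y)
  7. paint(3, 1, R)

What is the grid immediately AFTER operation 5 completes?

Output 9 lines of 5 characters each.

Answer: WWWWW
WRWWW
WRWWW
WBWWG
WWWWG
WWWWG
WWWWG
WRRRR
WBRRR

Derivation:
After op 1 paint(8,1,B):
KWKKK
KWKKK
KWKKK
KWKKG
KKKKG
KKKKG
KKKKG
KRRRR
KBRRR
After op 2 fill(2,1,R) [4 cells changed]:
KRKKK
KRKKK
KRKKK
KRKKG
KKKKG
KKKKG
KKKKG
KRRRR
KBRRR
After op 3 paint(0,1,K):
KKKKK
KRKKK
KRKKK
KRKKG
KKKKG
KKKKG
KKKKG
KRRRR
KBRRR
After op 4 fill(6,3,W) [30 cells changed]:
WWWWW
WRWWW
WRWWW
WRWWG
WWWWG
WWWWG
WWWWG
WRRRR
WBRRR
After op 5 paint(3,1,B):
WWWWW
WRWWW
WRWWW
WBWWG
WWWWG
WWWWG
WWWWG
WRRRR
WBRRR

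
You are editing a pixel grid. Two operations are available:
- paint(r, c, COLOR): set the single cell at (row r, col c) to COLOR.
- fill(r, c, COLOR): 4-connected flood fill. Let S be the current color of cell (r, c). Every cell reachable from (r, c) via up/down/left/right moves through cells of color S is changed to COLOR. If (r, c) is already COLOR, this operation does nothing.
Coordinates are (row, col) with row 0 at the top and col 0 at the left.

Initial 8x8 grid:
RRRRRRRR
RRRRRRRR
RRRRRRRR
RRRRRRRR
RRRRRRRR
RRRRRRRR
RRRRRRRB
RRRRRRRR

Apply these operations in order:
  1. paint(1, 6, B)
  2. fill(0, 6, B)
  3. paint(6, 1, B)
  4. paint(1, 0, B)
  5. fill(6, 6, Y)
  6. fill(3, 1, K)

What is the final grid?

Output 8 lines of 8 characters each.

After op 1 paint(1,6,B):
RRRRRRRR
RRRRRRBR
RRRRRRRR
RRRRRRRR
RRRRRRRR
RRRRRRRR
RRRRRRRB
RRRRRRRR
After op 2 fill(0,6,B) [62 cells changed]:
BBBBBBBB
BBBBBBBB
BBBBBBBB
BBBBBBBB
BBBBBBBB
BBBBBBBB
BBBBBBBB
BBBBBBBB
After op 3 paint(6,1,B):
BBBBBBBB
BBBBBBBB
BBBBBBBB
BBBBBBBB
BBBBBBBB
BBBBBBBB
BBBBBBBB
BBBBBBBB
After op 4 paint(1,0,B):
BBBBBBBB
BBBBBBBB
BBBBBBBB
BBBBBBBB
BBBBBBBB
BBBBBBBB
BBBBBBBB
BBBBBBBB
After op 5 fill(6,6,Y) [64 cells changed]:
YYYYYYYY
YYYYYYYY
YYYYYYYY
YYYYYYYY
YYYYYYYY
YYYYYYYY
YYYYYYYY
YYYYYYYY
After op 6 fill(3,1,K) [64 cells changed]:
KKKKKKKK
KKKKKKKK
KKKKKKKK
KKKKKKKK
KKKKKKKK
KKKKKKKK
KKKKKKKK
KKKKKKKK

Answer: KKKKKKKK
KKKKKKKK
KKKKKKKK
KKKKKKKK
KKKKKKKK
KKKKKKKK
KKKKKKKK
KKKKKKKK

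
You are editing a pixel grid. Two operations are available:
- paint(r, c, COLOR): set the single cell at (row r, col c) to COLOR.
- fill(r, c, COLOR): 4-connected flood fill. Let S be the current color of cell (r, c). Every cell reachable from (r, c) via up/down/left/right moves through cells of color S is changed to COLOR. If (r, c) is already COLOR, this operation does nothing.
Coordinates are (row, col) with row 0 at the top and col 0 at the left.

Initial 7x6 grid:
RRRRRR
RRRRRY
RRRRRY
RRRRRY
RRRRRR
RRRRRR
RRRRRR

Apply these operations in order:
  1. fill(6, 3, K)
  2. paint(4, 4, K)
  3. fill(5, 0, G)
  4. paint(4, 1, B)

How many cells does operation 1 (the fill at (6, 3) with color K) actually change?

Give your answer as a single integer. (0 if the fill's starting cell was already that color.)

Answer: 39

Derivation:
After op 1 fill(6,3,K) [39 cells changed]:
KKKKKK
KKKKKY
KKKKKY
KKKKKY
KKKKKK
KKKKKK
KKKKKK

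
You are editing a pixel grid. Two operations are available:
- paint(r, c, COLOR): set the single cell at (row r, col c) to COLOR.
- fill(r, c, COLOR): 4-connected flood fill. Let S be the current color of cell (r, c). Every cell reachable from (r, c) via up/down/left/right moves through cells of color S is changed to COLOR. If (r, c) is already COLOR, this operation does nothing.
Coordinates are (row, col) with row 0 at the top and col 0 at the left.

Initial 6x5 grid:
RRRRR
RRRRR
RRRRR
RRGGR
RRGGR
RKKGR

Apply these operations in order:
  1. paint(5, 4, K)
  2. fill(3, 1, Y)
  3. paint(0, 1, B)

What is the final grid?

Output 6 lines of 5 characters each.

After op 1 paint(5,4,K):
RRRRR
RRRRR
RRRRR
RRGGR
RRGGR
RKKGK
After op 2 fill(3,1,Y) [22 cells changed]:
YYYYY
YYYYY
YYYYY
YYGGY
YYGGY
YKKGK
After op 3 paint(0,1,B):
YBYYY
YYYYY
YYYYY
YYGGY
YYGGY
YKKGK

Answer: YBYYY
YYYYY
YYYYY
YYGGY
YYGGY
YKKGK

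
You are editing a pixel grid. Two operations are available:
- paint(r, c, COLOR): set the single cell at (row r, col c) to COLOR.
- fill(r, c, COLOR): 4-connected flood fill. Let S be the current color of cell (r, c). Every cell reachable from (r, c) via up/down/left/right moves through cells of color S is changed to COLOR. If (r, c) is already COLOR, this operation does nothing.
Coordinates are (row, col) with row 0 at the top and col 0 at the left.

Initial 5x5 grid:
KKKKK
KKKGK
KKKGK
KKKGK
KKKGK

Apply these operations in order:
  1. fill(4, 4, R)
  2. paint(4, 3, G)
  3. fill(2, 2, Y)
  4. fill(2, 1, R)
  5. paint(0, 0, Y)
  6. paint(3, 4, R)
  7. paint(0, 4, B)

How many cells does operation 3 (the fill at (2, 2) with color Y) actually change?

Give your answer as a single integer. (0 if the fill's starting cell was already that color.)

Answer: 21

Derivation:
After op 1 fill(4,4,R) [21 cells changed]:
RRRRR
RRRGR
RRRGR
RRRGR
RRRGR
After op 2 paint(4,3,G):
RRRRR
RRRGR
RRRGR
RRRGR
RRRGR
After op 3 fill(2,2,Y) [21 cells changed]:
YYYYY
YYYGY
YYYGY
YYYGY
YYYGY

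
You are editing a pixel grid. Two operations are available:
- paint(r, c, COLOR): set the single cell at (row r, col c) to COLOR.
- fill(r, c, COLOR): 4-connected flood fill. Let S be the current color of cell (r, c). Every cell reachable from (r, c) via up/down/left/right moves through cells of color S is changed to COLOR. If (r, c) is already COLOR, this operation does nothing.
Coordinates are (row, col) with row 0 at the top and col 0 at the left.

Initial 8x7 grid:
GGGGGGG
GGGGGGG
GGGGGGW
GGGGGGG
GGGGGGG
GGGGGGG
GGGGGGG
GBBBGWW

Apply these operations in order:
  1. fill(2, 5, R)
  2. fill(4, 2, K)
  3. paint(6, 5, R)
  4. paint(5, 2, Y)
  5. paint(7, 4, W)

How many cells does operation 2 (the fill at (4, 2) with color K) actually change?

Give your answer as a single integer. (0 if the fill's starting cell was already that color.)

Answer: 50

Derivation:
After op 1 fill(2,5,R) [50 cells changed]:
RRRRRRR
RRRRRRR
RRRRRRW
RRRRRRR
RRRRRRR
RRRRRRR
RRRRRRR
RBBBRWW
After op 2 fill(4,2,K) [50 cells changed]:
KKKKKKK
KKKKKKK
KKKKKKW
KKKKKKK
KKKKKKK
KKKKKKK
KKKKKKK
KBBBKWW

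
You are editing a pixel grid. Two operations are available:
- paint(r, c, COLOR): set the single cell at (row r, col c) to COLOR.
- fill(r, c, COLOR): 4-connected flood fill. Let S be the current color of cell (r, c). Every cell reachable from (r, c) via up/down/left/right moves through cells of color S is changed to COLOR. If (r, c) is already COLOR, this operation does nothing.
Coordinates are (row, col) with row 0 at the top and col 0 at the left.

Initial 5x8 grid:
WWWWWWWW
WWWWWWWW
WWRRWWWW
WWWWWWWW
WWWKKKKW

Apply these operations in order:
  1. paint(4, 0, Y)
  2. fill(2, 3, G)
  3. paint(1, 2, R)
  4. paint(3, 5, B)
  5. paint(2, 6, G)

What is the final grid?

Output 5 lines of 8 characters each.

Answer: WWWWWWWW
WWRWWWWW
WWGGWWGW
WWWWWBWW
YWWKKKKW

Derivation:
After op 1 paint(4,0,Y):
WWWWWWWW
WWWWWWWW
WWRRWWWW
WWWWWWWW
YWWKKKKW
After op 2 fill(2,3,G) [2 cells changed]:
WWWWWWWW
WWWWWWWW
WWGGWWWW
WWWWWWWW
YWWKKKKW
After op 3 paint(1,2,R):
WWWWWWWW
WWRWWWWW
WWGGWWWW
WWWWWWWW
YWWKKKKW
After op 4 paint(3,5,B):
WWWWWWWW
WWRWWWWW
WWGGWWWW
WWWWWBWW
YWWKKKKW
After op 5 paint(2,6,G):
WWWWWWWW
WWRWWWWW
WWGGWWGW
WWWWWBWW
YWWKKKKW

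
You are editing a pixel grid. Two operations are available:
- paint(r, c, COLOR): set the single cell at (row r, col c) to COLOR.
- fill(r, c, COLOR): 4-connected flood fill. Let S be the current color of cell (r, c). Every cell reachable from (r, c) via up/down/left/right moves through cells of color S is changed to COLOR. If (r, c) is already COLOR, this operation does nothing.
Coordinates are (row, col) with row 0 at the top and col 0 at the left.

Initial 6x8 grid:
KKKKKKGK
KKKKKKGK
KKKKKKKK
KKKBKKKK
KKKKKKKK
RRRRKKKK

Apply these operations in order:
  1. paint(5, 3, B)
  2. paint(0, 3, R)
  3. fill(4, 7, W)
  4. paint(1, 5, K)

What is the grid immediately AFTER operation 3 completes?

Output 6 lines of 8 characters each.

After op 1 paint(5,3,B):
KKKKKKGK
KKKKKKGK
KKKKKKKK
KKKBKKKK
KKKKKKKK
RRRBKKKK
After op 2 paint(0,3,R):
KKKRKKGK
KKKKKKGK
KKKKKKKK
KKKBKKKK
KKKKKKKK
RRRBKKKK
After op 3 fill(4,7,W) [40 cells changed]:
WWWRWWGW
WWWWWWGW
WWWWWWWW
WWWBWWWW
WWWWWWWW
RRRBWWWW

Answer: WWWRWWGW
WWWWWWGW
WWWWWWWW
WWWBWWWW
WWWWWWWW
RRRBWWWW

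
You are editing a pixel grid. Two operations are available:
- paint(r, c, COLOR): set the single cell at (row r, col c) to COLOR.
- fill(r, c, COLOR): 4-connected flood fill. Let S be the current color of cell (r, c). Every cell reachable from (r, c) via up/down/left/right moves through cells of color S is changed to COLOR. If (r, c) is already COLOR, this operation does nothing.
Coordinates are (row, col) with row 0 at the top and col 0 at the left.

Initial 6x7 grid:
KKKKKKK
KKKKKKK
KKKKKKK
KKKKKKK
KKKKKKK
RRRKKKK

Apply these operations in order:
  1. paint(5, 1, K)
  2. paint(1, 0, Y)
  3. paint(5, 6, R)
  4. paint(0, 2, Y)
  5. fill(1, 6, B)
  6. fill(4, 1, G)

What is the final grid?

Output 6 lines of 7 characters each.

After op 1 paint(5,1,K):
KKKKKKK
KKKKKKK
KKKKKKK
KKKKKKK
KKKKKKK
RKRKKKK
After op 2 paint(1,0,Y):
KKKKKKK
YKKKKKK
KKKKKKK
KKKKKKK
KKKKKKK
RKRKKKK
After op 3 paint(5,6,R):
KKKKKKK
YKKKKKK
KKKKKKK
KKKKKKK
KKKKKKK
RKRKKKR
After op 4 paint(0,2,Y):
KKYKKKK
YKKKKKK
KKKKKKK
KKKKKKK
KKKKKKK
RKRKKKR
After op 5 fill(1,6,B) [37 cells changed]:
BBYBBBB
YBBBBBB
BBBBBBB
BBBBBBB
BBBBBBB
RBRBBBR
After op 6 fill(4,1,G) [37 cells changed]:
GGYGGGG
YGGGGGG
GGGGGGG
GGGGGGG
GGGGGGG
RGRGGGR

Answer: GGYGGGG
YGGGGGG
GGGGGGG
GGGGGGG
GGGGGGG
RGRGGGR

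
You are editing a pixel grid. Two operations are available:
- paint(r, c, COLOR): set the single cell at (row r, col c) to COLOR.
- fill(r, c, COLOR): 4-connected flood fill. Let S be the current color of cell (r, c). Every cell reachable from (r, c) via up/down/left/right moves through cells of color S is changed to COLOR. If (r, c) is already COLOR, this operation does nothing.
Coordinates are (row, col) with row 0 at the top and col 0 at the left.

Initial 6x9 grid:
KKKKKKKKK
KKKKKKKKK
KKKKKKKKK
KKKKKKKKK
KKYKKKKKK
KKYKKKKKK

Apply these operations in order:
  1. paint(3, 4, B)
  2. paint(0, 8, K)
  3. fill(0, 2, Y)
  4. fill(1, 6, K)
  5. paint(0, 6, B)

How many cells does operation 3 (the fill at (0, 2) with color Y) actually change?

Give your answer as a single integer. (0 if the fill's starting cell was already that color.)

Answer: 51

Derivation:
After op 1 paint(3,4,B):
KKKKKKKKK
KKKKKKKKK
KKKKKKKKK
KKKKBKKKK
KKYKKKKKK
KKYKKKKKK
After op 2 paint(0,8,K):
KKKKKKKKK
KKKKKKKKK
KKKKKKKKK
KKKKBKKKK
KKYKKKKKK
KKYKKKKKK
After op 3 fill(0,2,Y) [51 cells changed]:
YYYYYYYYY
YYYYYYYYY
YYYYYYYYY
YYYYBYYYY
YYYYYYYYY
YYYYYYYYY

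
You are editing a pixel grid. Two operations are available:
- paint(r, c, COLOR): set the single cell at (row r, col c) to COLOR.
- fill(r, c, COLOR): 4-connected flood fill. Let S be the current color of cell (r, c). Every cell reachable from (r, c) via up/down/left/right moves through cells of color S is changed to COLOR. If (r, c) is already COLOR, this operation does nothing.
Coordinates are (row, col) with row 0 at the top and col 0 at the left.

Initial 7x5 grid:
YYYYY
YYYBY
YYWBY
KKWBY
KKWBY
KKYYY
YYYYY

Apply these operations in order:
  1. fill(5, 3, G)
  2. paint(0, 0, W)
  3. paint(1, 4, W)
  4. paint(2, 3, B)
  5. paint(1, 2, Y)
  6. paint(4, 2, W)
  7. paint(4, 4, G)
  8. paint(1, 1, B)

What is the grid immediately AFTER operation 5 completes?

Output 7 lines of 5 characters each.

Answer: WGGGG
GGYBW
GGWBG
KKWBG
KKWBG
KKGGG
GGGGG

Derivation:
After op 1 fill(5,3,G) [22 cells changed]:
GGGGG
GGGBG
GGWBG
KKWBG
KKWBG
KKGGG
GGGGG
After op 2 paint(0,0,W):
WGGGG
GGGBG
GGWBG
KKWBG
KKWBG
KKGGG
GGGGG
After op 3 paint(1,4,W):
WGGGG
GGGBW
GGWBG
KKWBG
KKWBG
KKGGG
GGGGG
After op 4 paint(2,3,B):
WGGGG
GGGBW
GGWBG
KKWBG
KKWBG
KKGGG
GGGGG
After op 5 paint(1,2,Y):
WGGGG
GGYBW
GGWBG
KKWBG
KKWBG
KKGGG
GGGGG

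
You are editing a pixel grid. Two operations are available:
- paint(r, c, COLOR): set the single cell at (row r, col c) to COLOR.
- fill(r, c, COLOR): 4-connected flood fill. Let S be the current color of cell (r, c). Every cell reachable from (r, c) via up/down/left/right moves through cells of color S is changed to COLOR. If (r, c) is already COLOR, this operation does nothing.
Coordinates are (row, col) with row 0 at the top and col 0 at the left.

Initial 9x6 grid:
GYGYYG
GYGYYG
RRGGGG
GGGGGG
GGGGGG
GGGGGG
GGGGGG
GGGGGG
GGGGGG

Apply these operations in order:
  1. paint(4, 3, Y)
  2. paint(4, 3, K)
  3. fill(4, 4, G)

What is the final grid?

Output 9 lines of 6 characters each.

Answer: GYGYYG
GYGYYG
RRGGGG
GGGGGG
GGGKGG
GGGGGG
GGGGGG
GGGGGG
GGGGGG

Derivation:
After op 1 paint(4,3,Y):
GYGYYG
GYGYYG
RRGGGG
GGGGGG
GGGYGG
GGGGGG
GGGGGG
GGGGGG
GGGGGG
After op 2 paint(4,3,K):
GYGYYG
GYGYYG
RRGGGG
GGGGGG
GGGKGG
GGGGGG
GGGGGG
GGGGGG
GGGGGG
After op 3 fill(4,4,G) [0 cells changed]:
GYGYYG
GYGYYG
RRGGGG
GGGGGG
GGGKGG
GGGGGG
GGGGGG
GGGGGG
GGGGGG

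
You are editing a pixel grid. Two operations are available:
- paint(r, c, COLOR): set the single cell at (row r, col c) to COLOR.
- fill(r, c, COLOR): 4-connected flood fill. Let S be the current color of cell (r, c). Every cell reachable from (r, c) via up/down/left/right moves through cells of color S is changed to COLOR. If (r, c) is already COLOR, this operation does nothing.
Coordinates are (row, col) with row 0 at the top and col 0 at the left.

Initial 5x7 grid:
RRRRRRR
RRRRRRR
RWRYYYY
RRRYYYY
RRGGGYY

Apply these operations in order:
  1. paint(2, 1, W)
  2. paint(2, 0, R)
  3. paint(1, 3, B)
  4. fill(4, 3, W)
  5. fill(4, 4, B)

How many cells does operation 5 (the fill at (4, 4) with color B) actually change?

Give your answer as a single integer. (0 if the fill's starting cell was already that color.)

After op 1 paint(2,1,W):
RRRRRRR
RRRRRRR
RWRYYYY
RRRYYYY
RRGGGYY
After op 2 paint(2,0,R):
RRRRRRR
RRRRRRR
RWRYYYY
RRRYYYY
RRGGGYY
After op 3 paint(1,3,B):
RRRRRRR
RRRBRRR
RWRYYYY
RRRYYYY
RRGGGYY
After op 4 fill(4,3,W) [3 cells changed]:
RRRRRRR
RRRBRRR
RWRYYYY
RRRYYYY
RRWWWYY
After op 5 fill(4,4,B) [3 cells changed]:
RRRRRRR
RRRBRRR
RWRYYYY
RRRYYYY
RRBBBYY

Answer: 3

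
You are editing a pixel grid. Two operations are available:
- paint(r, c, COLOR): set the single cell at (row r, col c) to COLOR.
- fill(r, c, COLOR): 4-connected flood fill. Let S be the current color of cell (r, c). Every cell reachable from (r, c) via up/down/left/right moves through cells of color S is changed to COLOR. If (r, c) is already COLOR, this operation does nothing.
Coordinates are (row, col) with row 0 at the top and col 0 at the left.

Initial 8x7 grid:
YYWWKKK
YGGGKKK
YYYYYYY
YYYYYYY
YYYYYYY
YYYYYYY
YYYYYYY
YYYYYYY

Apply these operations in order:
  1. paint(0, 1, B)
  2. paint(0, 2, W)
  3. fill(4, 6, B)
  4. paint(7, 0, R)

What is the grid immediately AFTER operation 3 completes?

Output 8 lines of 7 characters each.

After op 1 paint(0,1,B):
YBWWKKK
YGGGKKK
YYYYYYY
YYYYYYY
YYYYYYY
YYYYYYY
YYYYYYY
YYYYYYY
After op 2 paint(0,2,W):
YBWWKKK
YGGGKKK
YYYYYYY
YYYYYYY
YYYYYYY
YYYYYYY
YYYYYYY
YYYYYYY
After op 3 fill(4,6,B) [44 cells changed]:
BBWWKKK
BGGGKKK
BBBBBBB
BBBBBBB
BBBBBBB
BBBBBBB
BBBBBBB
BBBBBBB

Answer: BBWWKKK
BGGGKKK
BBBBBBB
BBBBBBB
BBBBBBB
BBBBBBB
BBBBBBB
BBBBBBB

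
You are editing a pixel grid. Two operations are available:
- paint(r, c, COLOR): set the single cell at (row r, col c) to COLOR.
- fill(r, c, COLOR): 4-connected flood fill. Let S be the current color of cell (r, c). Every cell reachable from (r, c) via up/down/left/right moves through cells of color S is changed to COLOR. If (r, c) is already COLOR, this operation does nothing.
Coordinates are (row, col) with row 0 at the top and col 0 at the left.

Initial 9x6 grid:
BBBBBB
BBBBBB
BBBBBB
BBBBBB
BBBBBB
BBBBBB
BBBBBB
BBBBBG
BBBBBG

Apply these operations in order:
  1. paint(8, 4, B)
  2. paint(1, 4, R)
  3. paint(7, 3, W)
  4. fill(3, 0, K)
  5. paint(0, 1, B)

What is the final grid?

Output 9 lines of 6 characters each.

After op 1 paint(8,4,B):
BBBBBB
BBBBBB
BBBBBB
BBBBBB
BBBBBB
BBBBBB
BBBBBB
BBBBBG
BBBBBG
After op 2 paint(1,4,R):
BBBBBB
BBBBRB
BBBBBB
BBBBBB
BBBBBB
BBBBBB
BBBBBB
BBBBBG
BBBBBG
After op 3 paint(7,3,W):
BBBBBB
BBBBRB
BBBBBB
BBBBBB
BBBBBB
BBBBBB
BBBBBB
BBBWBG
BBBBBG
After op 4 fill(3,0,K) [50 cells changed]:
KKKKKK
KKKKRK
KKKKKK
KKKKKK
KKKKKK
KKKKKK
KKKKKK
KKKWKG
KKKKKG
After op 5 paint(0,1,B):
KBKKKK
KKKKRK
KKKKKK
KKKKKK
KKKKKK
KKKKKK
KKKKKK
KKKWKG
KKKKKG

Answer: KBKKKK
KKKKRK
KKKKKK
KKKKKK
KKKKKK
KKKKKK
KKKKKK
KKKWKG
KKKKKG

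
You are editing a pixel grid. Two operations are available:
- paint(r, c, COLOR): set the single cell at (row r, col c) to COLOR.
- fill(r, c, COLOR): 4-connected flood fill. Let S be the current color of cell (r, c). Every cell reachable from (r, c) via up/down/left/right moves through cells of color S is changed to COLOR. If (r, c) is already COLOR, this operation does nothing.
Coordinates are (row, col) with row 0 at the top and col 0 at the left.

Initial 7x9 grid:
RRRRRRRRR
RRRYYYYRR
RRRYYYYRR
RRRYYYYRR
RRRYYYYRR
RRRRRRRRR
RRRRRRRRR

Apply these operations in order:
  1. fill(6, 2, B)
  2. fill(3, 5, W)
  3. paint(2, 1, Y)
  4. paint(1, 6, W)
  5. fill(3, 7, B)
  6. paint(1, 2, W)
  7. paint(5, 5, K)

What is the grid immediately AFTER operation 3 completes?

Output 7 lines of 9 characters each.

After op 1 fill(6,2,B) [47 cells changed]:
BBBBBBBBB
BBBYYYYBB
BBBYYYYBB
BBBYYYYBB
BBBYYYYBB
BBBBBBBBB
BBBBBBBBB
After op 2 fill(3,5,W) [16 cells changed]:
BBBBBBBBB
BBBWWWWBB
BBBWWWWBB
BBBWWWWBB
BBBWWWWBB
BBBBBBBBB
BBBBBBBBB
After op 3 paint(2,1,Y):
BBBBBBBBB
BBBWWWWBB
BYBWWWWBB
BBBWWWWBB
BBBWWWWBB
BBBBBBBBB
BBBBBBBBB

Answer: BBBBBBBBB
BBBWWWWBB
BYBWWWWBB
BBBWWWWBB
BBBWWWWBB
BBBBBBBBB
BBBBBBBBB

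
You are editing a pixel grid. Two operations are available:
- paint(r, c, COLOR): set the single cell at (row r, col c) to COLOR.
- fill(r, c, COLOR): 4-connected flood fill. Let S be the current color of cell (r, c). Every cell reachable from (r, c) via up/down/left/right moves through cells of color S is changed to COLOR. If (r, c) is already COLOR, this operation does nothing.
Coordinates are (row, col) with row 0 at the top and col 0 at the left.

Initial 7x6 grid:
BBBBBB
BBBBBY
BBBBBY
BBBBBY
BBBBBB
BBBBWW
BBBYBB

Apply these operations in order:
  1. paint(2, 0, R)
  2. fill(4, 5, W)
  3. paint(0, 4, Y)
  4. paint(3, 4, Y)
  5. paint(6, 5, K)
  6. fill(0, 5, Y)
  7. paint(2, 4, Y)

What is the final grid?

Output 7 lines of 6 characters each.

After op 1 paint(2,0,R):
BBBBBB
BBBBBY
RBBBBY
BBBBBY
BBBBBB
BBBBWW
BBBYBB
After op 2 fill(4,5,W) [33 cells changed]:
WWWWWW
WWWWWY
RWWWWY
WWWWWY
WWWWWW
WWWWWW
WWWYBB
After op 3 paint(0,4,Y):
WWWWYW
WWWWWY
RWWWWY
WWWWWY
WWWWWW
WWWWWW
WWWYBB
After op 4 paint(3,4,Y):
WWWWYW
WWWWWY
RWWWWY
WWWWYY
WWWWWW
WWWWWW
WWWYBB
After op 5 paint(6,5,K):
WWWWYW
WWWWWY
RWWWWY
WWWWYY
WWWWWW
WWWWWW
WWWYBK
After op 6 fill(0,5,Y) [1 cells changed]:
WWWWYY
WWWWWY
RWWWWY
WWWWYY
WWWWWW
WWWWWW
WWWYBK
After op 7 paint(2,4,Y):
WWWWYY
WWWWWY
RWWWYY
WWWWYY
WWWWWW
WWWWWW
WWWYBK

Answer: WWWWYY
WWWWWY
RWWWYY
WWWWYY
WWWWWW
WWWWWW
WWWYBK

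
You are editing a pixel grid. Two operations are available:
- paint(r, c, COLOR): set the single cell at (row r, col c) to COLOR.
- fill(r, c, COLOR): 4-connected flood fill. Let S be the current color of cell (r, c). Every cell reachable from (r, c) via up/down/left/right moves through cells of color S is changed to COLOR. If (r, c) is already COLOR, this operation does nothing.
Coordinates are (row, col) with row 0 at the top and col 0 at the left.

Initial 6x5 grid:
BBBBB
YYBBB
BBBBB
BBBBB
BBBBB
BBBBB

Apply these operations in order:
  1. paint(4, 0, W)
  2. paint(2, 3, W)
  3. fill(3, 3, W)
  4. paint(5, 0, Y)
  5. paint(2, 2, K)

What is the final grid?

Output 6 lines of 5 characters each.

Answer: WWWWW
YYWWW
WWKWW
WWWWW
WWWWW
YWWWW

Derivation:
After op 1 paint(4,0,W):
BBBBB
YYBBB
BBBBB
BBBBB
WBBBB
BBBBB
After op 2 paint(2,3,W):
BBBBB
YYBBB
BBBWB
BBBBB
WBBBB
BBBBB
After op 3 fill(3,3,W) [26 cells changed]:
WWWWW
YYWWW
WWWWW
WWWWW
WWWWW
WWWWW
After op 4 paint(5,0,Y):
WWWWW
YYWWW
WWWWW
WWWWW
WWWWW
YWWWW
After op 5 paint(2,2,K):
WWWWW
YYWWW
WWKWW
WWWWW
WWWWW
YWWWW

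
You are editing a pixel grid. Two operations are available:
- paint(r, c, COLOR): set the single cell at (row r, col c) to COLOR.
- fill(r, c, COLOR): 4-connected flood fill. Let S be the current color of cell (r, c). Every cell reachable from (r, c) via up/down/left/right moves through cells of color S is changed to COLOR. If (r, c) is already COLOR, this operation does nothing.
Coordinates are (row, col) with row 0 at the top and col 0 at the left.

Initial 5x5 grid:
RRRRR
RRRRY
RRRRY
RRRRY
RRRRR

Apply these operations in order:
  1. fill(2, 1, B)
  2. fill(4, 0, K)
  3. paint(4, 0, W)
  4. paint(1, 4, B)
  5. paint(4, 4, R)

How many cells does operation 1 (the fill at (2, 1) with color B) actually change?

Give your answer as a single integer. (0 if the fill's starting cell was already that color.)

Answer: 22

Derivation:
After op 1 fill(2,1,B) [22 cells changed]:
BBBBB
BBBBY
BBBBY
BBBBY
BBBBB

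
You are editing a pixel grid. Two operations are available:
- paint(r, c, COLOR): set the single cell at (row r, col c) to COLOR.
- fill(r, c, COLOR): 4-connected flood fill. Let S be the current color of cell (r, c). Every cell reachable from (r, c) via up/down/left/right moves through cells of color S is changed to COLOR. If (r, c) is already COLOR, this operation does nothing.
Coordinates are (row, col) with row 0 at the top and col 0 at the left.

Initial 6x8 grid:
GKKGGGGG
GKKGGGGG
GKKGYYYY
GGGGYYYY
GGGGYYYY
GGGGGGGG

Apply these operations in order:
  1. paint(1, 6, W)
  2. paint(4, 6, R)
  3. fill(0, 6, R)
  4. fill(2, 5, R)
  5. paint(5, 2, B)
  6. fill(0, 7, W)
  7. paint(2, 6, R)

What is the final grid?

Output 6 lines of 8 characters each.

Answer: WKKWWWWW
WKKWWWWW
WKKWWWRW
WWWWWWWW
WWWWWWWW
WWBWWWWW

Derivation:
After op 1 paint(1,6,W):
GKKGGGGG
GKKGGGWG
GKKGYYYY
GGGGYYYY
GGGGYYYY
GGGGGGGG
After op 2 paint(4,6,R):
GKKGGGGG
GKKGGGWG
GKKGYYYY
GGGGYYYY
GGGGYYRY
GGGGGGGG
After op 3 fill(0,6,R) [29 cells changed]:
RKKRRRRR
RKKRRRWR
RKKRYYYY
RRRRYYYY
RRRRYYRY
RRRRRRRR
After op 4 fill(2,5,R) [11 cells changed]:
RKKRRRRR
RKKRRRWR
RKKRRRRR
RRRRRRRR
RRRRRRRR
RRRRRRRR
After op 5 paint(5,2,B):
RKKRRRRR
RKKRRRWR
RKKRRRRR
RRRRRRRR
RRRRRRRR
RRBRRRRR
After op 6 fill(0,7,W) [40 cells changed]:
WKKWWWWW
WKKWWWWW
WKKWWWWW
WWWWWWWW
WWWWWWWW
WWBWWWWW
After op 7 paint(2,6,R):
WKKWWWWW
WKKWWWWW
WKKWWWRW
WWWWWWWW
WWWWWWWW
WWBWWWWW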